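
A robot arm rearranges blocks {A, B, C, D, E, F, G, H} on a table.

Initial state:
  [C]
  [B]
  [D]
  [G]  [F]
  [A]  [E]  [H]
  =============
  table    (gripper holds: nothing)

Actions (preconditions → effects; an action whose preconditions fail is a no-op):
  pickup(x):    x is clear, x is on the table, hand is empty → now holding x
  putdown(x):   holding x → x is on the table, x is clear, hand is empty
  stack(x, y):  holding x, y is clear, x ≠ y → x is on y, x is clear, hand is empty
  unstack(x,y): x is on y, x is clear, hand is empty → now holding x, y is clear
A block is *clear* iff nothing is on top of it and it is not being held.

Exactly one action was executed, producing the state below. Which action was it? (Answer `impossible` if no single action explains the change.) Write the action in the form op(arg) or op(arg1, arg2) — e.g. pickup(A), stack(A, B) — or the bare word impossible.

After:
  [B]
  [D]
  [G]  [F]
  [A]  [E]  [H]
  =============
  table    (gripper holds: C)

unstack(C, B)

target: towers=[A/G/D/B; E/F; H] holding=C
         pickup(H) → towers=[A/G/D/B/C; E/F] holding=H
     unstack(F, E) → towers=[A/G/D/B/C; E; H] holding=F
     unstack(C, B) → towers=[A/G/D/B; E/F; H] holding=C  ← match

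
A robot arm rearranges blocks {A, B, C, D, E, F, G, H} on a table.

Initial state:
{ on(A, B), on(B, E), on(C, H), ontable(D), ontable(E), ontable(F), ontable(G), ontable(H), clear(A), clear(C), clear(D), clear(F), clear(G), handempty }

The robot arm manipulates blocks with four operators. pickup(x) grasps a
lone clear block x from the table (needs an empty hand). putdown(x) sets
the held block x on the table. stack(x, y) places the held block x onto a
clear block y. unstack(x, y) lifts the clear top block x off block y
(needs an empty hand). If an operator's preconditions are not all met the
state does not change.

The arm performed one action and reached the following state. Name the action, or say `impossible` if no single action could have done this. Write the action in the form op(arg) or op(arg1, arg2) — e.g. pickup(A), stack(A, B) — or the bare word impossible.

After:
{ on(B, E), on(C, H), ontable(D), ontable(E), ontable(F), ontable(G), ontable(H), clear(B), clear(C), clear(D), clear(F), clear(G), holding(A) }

target: towers=[D; E/B; F; G; H/C] holding=A
         pickup(G) → towers=[D; E/B/A; F; H/C] holding=G
     unstack(A, B) → towers=[D; E/B; F; G; H/C] holding=A  ← match
         pickup(F) → towers=[D; E/B/A; G; H/C] holding=F
         pickup(D) → towers=[E/B/A; F; G; H/C] holding=D
     unstack(C, H) → towers=[D; E/B/A; F; G; H] holding=C

unstack(A, B)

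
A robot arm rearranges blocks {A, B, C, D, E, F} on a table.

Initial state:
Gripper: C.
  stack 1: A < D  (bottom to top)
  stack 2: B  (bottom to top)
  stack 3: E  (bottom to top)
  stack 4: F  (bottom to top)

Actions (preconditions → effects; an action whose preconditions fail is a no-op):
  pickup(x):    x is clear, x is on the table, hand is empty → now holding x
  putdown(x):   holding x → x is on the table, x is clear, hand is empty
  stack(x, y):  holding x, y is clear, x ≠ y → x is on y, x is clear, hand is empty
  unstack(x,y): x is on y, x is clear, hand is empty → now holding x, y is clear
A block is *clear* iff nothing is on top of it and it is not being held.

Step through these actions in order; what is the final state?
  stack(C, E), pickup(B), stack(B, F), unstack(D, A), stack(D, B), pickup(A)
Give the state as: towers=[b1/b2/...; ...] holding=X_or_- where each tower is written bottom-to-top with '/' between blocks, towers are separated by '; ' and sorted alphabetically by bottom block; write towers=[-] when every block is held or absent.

towers=[E/C; F/B/D] holding=A

step 1 (stack(C, E)): towers=[A/D; B; E/C; F] holding=-
step 2 (pickup(B)): towers=[A/D; E/C; F] holding=B
step 3 (stack(B, F)): towers=[A/D; E/C; F/B] holding=-
step 4 (unstack(D, A)): towers=[A; E/C; F/B] holding=D
step 5 (stack(D, B)): towers=[A; E/C; F/B/D] holding=-
step 6 (pickup(A)): towers=[E/C; F/B/D] holding=A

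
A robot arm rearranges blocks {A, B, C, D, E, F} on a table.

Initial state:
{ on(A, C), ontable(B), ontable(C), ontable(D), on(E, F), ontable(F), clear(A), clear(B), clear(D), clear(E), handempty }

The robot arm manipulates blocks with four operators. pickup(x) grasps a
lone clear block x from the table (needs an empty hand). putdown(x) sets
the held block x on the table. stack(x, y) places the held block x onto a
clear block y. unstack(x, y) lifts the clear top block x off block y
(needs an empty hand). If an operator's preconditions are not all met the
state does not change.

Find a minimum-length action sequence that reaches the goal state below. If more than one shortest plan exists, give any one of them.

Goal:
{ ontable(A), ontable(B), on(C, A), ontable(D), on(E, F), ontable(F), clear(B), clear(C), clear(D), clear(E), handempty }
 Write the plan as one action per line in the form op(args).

unstack(A, C)
putdown(A)
pickup(C)
stack(C, A)

step 1 (unstack(A, C)): towers=[B; C; D; F/E] holding=A
step 2 (putdown(A)): towers=[A; B; C; D; F/E] holding=-
step 3 (pickup(C)): towers=[A; B; D; F/E] holding=C
step 4 (stack(C, A)): towers=[A/C; B; D; F/E] holding=-
goal check: towers=[A/C; B; D; F/E] holding=- — reached (length 4, optimal by BFS)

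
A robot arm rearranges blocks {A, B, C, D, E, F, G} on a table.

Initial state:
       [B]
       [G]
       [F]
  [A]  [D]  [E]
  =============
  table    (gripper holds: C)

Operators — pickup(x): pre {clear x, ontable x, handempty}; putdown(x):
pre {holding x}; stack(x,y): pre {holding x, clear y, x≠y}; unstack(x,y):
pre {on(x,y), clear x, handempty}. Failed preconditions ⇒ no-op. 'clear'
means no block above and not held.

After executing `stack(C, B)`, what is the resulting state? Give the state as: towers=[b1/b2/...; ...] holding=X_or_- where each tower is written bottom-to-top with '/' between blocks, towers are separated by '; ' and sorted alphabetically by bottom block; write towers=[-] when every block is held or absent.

towers=[A; D/F/G/B/C; E] holding=-

before: towers=[A; D/F/G/B; E] holding=C
pre[stack(C, B)]: holding(C) yes, clear(B) yes, C≠B yes
all met → apply stack(C, B)
after:  towers=[A; D/F/G/B/C; E] holding=-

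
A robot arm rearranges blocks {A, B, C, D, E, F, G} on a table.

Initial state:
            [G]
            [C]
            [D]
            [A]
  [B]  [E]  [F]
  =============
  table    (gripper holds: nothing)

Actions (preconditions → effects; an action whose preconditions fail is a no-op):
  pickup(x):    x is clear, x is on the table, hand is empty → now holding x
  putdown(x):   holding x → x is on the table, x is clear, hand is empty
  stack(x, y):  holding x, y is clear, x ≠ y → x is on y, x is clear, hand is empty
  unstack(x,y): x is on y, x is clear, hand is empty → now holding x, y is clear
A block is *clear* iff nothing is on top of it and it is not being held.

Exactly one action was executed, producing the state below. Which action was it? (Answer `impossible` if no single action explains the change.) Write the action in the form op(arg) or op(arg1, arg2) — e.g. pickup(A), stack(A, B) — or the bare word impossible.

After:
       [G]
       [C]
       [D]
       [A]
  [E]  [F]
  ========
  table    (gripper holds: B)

pickup(B)

target: towers=[E; F/A/D/C/G] holding=B
         pickup(B) → towers=[E; F/A/D/C/G] holding=B  ← match
     unstack(G, C) → towers=[B; E; F/A/D/C] holding=G
         pickup(E) → towers=[B; F/A/D/C/G] holding=E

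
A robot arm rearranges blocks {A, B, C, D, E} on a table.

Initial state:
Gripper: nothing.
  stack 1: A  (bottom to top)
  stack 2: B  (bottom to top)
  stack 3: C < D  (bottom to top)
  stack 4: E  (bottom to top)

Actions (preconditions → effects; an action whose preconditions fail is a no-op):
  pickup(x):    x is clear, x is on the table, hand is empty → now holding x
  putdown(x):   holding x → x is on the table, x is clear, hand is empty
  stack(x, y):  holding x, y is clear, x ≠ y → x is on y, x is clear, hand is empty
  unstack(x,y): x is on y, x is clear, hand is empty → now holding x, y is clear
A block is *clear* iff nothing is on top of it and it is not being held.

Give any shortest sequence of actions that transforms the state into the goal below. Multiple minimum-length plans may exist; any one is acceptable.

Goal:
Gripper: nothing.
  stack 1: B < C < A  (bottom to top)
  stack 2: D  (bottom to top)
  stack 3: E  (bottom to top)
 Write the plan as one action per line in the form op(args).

unstack(D, C)
putdown(D)
pickup(C)
stack(C, B)
pickup(A)
stack(A, C)

step 1 (unstack(D, C)): towers=[A; B; C; E] holding=D
step 2 (putdown(D)): towers=[A; B; C; D; E] holding=-
step 3 (pickup(C)): towers=[A; B; D; E] holding=C
step 4 (stack(C, B)): towers=[A; B/C; D; E] holding=-
step 5 (pickup(A)): towers=[B/C; D; E] holding=A
step 6 (stack(A, C)): towers=[B/C/A; D; E] holding=-
goal check: towers=[B/C/A; D; E] holding=- — reached (length 6, optimal by BFS)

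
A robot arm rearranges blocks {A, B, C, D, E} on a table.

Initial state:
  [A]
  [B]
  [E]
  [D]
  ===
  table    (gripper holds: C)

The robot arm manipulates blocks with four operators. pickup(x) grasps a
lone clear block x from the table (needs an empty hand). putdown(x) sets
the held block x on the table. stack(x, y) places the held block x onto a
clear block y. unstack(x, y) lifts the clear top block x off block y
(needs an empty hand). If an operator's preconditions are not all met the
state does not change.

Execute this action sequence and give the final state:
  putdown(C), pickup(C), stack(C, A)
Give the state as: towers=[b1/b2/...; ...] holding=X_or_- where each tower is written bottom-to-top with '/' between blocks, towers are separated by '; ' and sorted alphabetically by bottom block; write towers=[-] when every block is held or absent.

towers=[D/E/B/A/C] holding=-

step 1 (putdown(C)): towers=[C; D/E/B/A] holding=-
step 2 (pickup(C)): towers=[D/E/B/A] holding=C
step 3 (stack(C, A)): towers=[D/E/B/A/C] holding=-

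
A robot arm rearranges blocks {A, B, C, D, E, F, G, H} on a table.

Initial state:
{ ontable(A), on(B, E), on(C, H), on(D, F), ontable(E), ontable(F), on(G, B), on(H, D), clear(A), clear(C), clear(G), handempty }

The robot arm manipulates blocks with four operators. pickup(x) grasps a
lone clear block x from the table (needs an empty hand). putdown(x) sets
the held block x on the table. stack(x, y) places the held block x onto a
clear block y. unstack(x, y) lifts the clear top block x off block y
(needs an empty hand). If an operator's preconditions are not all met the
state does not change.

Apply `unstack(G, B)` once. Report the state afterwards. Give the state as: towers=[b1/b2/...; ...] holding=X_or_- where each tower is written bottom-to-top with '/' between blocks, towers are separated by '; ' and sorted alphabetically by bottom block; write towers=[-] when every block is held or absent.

before: towers=[A; E/B/G; F/D/H/C] holding=-
pre[unstack(G, B)]: on(G,B) ok, clear(G) ok, handempty ok
all met → apply unstack(G, B)
after:  towers=[A; E/B; F/D/H/C] holding=G

towers=[A; E/B; F/D/H/C] holding=G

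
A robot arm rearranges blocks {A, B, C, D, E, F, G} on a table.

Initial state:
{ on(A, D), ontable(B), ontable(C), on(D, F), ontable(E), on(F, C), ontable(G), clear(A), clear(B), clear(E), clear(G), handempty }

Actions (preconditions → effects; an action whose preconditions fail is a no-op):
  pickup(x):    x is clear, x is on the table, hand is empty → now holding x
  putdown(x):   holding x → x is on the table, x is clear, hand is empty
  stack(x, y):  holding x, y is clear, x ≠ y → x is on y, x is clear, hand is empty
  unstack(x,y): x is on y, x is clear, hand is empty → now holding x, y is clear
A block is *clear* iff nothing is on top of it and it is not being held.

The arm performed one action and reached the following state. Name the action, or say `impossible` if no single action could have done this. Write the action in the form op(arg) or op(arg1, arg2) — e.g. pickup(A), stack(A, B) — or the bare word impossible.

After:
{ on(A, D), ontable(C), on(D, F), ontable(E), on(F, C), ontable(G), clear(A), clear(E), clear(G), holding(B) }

pickup(B)

target: towers=[C/F/D/A; E; G] holding=B
         pickup(B) → towers=[C/F/D/A; E; G] holding=B  ← match
         pickup(G) → towers=[B; C/F/D/A; E] holding=G
     unstack(A, D) → towers=[B; C/F/D; E; G] holding=A
         pickup(E) → towers=[B; C/F/D/A; G] holding=E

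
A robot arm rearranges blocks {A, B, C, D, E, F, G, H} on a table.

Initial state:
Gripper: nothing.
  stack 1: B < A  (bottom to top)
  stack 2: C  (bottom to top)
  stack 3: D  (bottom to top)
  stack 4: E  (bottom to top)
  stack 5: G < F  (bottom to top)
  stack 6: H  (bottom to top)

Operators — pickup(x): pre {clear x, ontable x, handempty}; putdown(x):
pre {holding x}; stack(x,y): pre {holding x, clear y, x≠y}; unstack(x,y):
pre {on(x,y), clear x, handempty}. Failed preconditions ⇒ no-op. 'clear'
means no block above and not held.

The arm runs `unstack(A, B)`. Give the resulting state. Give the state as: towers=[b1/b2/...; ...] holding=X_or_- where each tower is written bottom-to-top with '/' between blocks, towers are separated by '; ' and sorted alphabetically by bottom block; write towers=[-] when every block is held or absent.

towers=[B; C; D; E; G/F; H] holding=A

before: towers=[B/A; C; D; E; G/F; H] holding=-
pre[unstack(A, B)]: on(A,B) ✓, clear(A) ✓, handempty ✓
all met → apply unstack(A, B)
after:  towers=[B; C; D; E; G/F; H] holding=A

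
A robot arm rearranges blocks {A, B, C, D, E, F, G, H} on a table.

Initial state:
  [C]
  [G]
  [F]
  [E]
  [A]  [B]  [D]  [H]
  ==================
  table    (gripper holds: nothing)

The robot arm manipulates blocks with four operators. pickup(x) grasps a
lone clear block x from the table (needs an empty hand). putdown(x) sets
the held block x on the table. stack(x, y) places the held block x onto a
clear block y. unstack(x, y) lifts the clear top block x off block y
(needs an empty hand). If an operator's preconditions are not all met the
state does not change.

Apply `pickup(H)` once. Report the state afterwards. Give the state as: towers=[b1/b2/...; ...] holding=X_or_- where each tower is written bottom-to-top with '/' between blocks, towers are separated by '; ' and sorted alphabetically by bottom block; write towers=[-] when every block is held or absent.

towers=[A/E/F/G/C; B; D] holding=H

before: towers=[A/E/F/G/C; B; D; H] holding=-
pre[pickup(H)]: clear(H) ✓, ontable(H) ✓, handempty ✓
all met → apply pickup(H)
after:  towers=[A/E/F/G/C; B; D] holding=H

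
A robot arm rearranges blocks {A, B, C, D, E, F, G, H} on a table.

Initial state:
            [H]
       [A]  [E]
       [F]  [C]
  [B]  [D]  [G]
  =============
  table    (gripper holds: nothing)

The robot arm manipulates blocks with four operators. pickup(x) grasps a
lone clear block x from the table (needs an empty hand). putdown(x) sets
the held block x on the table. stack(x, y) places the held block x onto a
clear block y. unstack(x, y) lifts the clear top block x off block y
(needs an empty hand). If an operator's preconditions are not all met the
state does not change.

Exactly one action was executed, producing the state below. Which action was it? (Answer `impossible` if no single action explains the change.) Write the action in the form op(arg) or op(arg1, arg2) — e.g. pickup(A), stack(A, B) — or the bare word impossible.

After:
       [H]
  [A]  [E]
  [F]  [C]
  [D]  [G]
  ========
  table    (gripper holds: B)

pickup(B)

target: towers=[D/F/A; G/C/E/H] holding=B
     unstack(A, F) → towers=[B; D/F; G/C/E/H] holding=A
     unstack(H, E) → towers=[B; D/F/A; G/C/E] holding=H
         pickup(B) → towers=[D/F/A; G/C/E/H] holding=B  ← match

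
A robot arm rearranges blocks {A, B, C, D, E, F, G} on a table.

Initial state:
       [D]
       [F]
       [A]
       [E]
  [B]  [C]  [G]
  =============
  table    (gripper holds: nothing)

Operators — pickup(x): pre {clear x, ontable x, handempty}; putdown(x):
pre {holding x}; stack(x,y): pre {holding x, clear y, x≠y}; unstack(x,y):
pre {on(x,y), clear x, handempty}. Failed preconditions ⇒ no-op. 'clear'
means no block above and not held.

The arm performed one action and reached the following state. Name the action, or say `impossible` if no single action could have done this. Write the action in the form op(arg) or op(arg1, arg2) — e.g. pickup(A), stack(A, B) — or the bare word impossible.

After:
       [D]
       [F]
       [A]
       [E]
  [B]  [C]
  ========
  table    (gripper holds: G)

pickup(G)

target: towers=[B; C/E/A/F/D] holding=G
         pickup(B) → towers=[C/E/A/F/D; G] holding=B
         pickup(G) → towers=[B; C/E/A/F/D] holding=G  ← match
     unstack(D, F) → towers=[B; C/E/A/F; G] holding=D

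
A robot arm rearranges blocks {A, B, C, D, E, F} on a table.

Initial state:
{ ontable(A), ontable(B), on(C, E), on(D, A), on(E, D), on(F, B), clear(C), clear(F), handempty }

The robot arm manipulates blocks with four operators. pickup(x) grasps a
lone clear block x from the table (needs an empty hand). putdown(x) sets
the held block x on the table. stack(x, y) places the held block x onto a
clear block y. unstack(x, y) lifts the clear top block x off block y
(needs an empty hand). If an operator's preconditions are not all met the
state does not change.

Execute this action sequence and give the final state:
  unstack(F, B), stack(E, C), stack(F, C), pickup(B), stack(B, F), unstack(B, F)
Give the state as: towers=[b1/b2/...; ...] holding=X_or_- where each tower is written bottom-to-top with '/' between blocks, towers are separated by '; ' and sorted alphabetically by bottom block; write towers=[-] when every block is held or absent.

towers=[A/D/E/C/F] holding=B

step 1 (unstack(F, B)): towers=[A/D/E/C; B] holding=F
step 2 (stack(E, C)) [no-op]: towers=[A/D/E/C; B] holding=F
step 3 (stack(F, C)): towers=[A/D/E/C/F; B] holding=-
step 4 (pickup(B)): towers=[A/D/E/C/F] holding=B
step 5 (stack(B, F)): towers=[A/D/E/C/F/B] holding=-
step 6 (unstack(B, F)): towers=[A/D/E/C/F] holding=B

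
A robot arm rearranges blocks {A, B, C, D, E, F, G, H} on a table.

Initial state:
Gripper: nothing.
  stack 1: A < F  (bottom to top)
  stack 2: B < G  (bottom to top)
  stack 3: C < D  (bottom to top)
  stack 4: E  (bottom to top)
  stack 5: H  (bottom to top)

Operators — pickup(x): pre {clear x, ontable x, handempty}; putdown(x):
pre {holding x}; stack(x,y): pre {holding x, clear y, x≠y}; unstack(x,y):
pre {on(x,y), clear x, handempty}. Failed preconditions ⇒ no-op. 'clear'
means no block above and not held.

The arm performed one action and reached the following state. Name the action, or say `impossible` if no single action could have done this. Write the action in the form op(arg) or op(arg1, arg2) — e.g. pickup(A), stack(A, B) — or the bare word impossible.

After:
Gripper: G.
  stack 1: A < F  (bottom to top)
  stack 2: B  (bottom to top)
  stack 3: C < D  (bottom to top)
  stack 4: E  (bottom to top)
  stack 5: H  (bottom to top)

unstack(G, B)

target: towers=[A/F; B; C/D; E; H] holding=G
     unstack(G, B) → towers=[A/F; B; C/D; E; H] holding=G  ← match
         pickup(E) → towers=[A/F; B/G; C/D; H] holding=E
         pickup(H) → towers=[A/F; B/G; C/D; E] holding=H
     unstack(F, A) → towers=[A; B/G; C/D; E; H] holding=F
     unstack(D, C) → towers=[A/F; B/G; C; E; H] holding=D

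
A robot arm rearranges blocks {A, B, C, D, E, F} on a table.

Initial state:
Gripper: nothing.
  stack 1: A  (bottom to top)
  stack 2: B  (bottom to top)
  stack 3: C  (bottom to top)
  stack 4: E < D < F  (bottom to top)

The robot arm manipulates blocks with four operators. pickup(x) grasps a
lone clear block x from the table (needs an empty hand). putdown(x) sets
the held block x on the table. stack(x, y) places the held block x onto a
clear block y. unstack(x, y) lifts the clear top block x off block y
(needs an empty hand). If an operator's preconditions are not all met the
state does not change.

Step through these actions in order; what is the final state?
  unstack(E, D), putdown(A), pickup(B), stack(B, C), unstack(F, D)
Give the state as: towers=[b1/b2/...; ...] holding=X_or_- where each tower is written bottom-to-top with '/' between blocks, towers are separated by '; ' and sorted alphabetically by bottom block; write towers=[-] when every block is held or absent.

towers=[A; C/B; E/D] holding=F

step 1 (unstack(E, D)) [no-op]: towers=[A; B; C; E/D/F] holding=-
step 2 (putdown(A)) [no-op]: towers=[A; B; C; E/D/F] holding=-
step 3 (pickup(B)): towers=[A; C; E/D/F] holding=B
step 4 (stack(B, C)): towers=[A; C/B; E/D/F] holding=-
step 5 (unstack(F, D)): towers=[A; C/B; E/D] holding=F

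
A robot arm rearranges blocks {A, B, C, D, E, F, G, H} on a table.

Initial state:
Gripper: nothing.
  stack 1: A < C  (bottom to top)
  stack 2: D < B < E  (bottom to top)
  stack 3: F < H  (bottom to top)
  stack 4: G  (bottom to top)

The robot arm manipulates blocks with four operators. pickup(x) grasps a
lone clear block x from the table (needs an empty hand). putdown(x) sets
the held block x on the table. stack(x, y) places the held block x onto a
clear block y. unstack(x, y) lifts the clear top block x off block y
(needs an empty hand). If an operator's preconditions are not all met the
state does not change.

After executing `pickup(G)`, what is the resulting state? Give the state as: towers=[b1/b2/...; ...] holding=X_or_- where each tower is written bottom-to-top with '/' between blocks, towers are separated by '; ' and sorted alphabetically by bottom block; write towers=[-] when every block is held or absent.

towers=[A/C; D/B/E; F/H] holding=G

before: towers=[A/C; D/B/E; F/H; G] holding=-
pre[pickup(G)]: clear(G) ok, ontable(G) ok, handempty ok
all met → apply pickup(G)
after:  towers=[A/C; D/B/E; F/H] holding=G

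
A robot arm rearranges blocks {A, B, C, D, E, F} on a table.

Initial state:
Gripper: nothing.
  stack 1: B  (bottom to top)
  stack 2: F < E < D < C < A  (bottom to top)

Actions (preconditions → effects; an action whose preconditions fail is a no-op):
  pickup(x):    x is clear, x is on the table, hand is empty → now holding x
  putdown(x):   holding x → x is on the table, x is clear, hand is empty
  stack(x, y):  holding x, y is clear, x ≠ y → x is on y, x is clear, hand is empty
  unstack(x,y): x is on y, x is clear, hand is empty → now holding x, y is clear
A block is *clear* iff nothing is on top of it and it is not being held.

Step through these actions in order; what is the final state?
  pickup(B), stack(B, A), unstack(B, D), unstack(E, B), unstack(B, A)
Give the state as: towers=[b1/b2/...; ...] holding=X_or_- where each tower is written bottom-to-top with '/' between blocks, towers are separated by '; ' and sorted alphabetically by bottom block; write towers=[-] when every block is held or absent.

towers=[F/E/D/C/A] holding=B

step 1 (pickup(B)): towers=[F/E/D/C/A] holding=B
step 2 (stack(B, A)): towers=[F/E/D/C/A/B] holding=-
step 3 (unstack(B, D)) [no-op]: towers=[F/E/D/C/A/B] holding=-
step 4 (unstack(E, B)) [no-op]: towers=[F/E/D/C/A/B] holding=-
step 5 (unstack(B, A)): towers=[F/E/D/C/A] holding=B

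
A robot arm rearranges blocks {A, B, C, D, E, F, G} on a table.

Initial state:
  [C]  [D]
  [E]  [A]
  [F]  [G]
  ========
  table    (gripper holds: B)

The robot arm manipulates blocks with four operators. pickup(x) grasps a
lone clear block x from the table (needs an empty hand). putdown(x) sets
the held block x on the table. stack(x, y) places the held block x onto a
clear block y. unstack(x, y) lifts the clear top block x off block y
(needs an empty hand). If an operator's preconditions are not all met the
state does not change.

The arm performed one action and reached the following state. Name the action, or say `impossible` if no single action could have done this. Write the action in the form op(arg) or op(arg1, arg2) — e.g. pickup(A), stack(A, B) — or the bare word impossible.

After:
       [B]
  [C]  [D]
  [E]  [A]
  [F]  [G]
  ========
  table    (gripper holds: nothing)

target: towers=[F/E/C; G/A/D/B] holding=-
        putdown(B) → towers=[B; F/E/C; G/A/D] holding=-
       stack(B, D) → towers=[F/E/C; G/A/D/B] holding=-  ← match
       stack(B, C) → towers=[F/E/C/B; G/A/D] holding=-

stack(B, D)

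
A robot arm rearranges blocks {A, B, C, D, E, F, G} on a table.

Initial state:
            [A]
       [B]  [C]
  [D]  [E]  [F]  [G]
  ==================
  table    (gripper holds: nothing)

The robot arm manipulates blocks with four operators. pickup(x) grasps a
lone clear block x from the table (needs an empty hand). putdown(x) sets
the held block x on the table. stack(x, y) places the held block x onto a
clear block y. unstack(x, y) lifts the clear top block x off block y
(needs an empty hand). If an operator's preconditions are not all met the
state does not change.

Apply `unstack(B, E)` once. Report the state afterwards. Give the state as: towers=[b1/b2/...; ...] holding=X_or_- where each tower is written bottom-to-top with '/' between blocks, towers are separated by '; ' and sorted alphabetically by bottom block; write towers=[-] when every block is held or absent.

before: towers=[D; E/B; F/C/A; G] holding=-
pre[unstack(B, E)]: on(B,E) ✓, clear(B) ✓, handempty ✓
all met → apply unstack(B, E)
after:  towers=[D; E; F/C/A; G] holding=B

towers=[D; E; F/C/A; G] holding=B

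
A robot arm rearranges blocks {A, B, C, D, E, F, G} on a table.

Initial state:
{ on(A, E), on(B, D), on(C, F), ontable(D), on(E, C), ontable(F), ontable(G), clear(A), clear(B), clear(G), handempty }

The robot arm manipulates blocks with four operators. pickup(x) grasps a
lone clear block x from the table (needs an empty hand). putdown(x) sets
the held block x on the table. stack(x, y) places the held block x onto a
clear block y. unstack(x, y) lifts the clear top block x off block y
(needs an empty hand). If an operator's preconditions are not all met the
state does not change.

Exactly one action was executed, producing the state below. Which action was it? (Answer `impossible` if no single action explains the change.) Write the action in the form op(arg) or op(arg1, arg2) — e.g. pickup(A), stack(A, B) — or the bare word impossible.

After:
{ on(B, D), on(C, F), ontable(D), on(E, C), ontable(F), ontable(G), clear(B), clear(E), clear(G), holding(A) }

unstack(A, E)

target: towers=[D/B; F/C/E; G] holding=A
     unstack(B, D) → towers=[D; F/C/E/A; G] holding=B
         pickup(G) → towers=[D/B; F/C/E/A] holding=G
     unstack(A, E) → towers=[D/B; F/C/E; G] holding=A  ← match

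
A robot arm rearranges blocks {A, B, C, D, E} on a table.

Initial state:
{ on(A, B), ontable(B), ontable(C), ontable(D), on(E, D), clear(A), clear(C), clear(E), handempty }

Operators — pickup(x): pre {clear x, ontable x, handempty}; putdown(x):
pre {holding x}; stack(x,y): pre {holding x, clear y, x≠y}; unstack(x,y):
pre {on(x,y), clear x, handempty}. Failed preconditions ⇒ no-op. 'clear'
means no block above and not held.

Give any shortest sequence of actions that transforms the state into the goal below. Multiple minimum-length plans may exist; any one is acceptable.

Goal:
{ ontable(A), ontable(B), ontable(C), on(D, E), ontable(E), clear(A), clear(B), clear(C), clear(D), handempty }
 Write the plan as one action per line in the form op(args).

step 1 (unstack(A, B)): towers=[B; C; D/E] holding=A
step 2 (putdown(A)): towers=[A; B; C; D/E] holding=-
step 3 (unstack(E, D)): towers=[A; B; C; D] holding=E
step 4 (putdown(E)): towers=[A; B; C; D; E] holding=-
step 5 (pickup(D)): towers=[A; B; C; E] holding=D
step 6 (stack(D, E)): towers=[A; B; C; E/D] holding=-
goal check: towers=[A; B; C; E/D] holding=- — reached (length 6, optimal by BFS)

unstack(A, B)
putdown(A)
unstack(E, D)
putdown(E)
pickup(D)
stack(D, E)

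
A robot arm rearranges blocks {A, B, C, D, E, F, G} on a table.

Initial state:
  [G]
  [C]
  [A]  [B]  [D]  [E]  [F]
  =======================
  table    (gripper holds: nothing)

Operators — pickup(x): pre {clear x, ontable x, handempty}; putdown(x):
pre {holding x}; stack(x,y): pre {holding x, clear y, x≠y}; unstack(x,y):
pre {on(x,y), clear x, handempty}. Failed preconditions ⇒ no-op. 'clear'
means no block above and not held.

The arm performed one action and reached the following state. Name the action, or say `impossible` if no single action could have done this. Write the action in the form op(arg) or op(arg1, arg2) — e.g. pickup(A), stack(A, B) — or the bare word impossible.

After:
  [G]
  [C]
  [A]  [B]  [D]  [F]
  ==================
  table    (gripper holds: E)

pickup(E)

target: towers=[A/C/G; B; D; F] holding=E
         pickup(B) → towers=[A/C/G; D; E; F] holding=B
         pickup(F) → towers=[A/C/G; B; D; E] holding=F
     unstack(G, C) → towers=[A/C; B; D; E; F] holding=G
         pickup(D) → towers=[A/C/G; B; E; F] holding=D
         pickup(E) → towers=[A/C/G; B; D; F] holding=E  ← match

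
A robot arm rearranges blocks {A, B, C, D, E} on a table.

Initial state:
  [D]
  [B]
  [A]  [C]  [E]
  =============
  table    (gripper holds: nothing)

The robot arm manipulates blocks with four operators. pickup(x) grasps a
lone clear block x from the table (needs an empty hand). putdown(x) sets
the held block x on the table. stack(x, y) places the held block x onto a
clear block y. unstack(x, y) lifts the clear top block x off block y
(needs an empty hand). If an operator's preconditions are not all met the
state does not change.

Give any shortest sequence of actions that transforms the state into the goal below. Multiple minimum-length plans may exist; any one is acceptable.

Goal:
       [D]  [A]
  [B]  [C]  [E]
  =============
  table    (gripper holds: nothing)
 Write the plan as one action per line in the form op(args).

step 1 (unstack(D, B)): towers=[A/B; C; E] holding=D
step 2 (stack(D, C)): towers=[A/B; C/D; E] holding=-
step 3 (unstack(B, A)): towers=[A; C/D; E] holding=B
step 4 (putdown(B)): towers=[A; B; C/D; E] holding=-
step 5 (pickup(A)): towers=[B; C/D; E] holding=A
step 6 (stack(A, E)): towers=[B; C/D; E/A] holding=-
goal check: towers=[B; C/D; E/A] holding=- — reached (length 6, optimal by BFS)

unstack(D, B)
stack(D, C)
unstack(B, A)
putdown(B)
pickup(A)
stack(A, E)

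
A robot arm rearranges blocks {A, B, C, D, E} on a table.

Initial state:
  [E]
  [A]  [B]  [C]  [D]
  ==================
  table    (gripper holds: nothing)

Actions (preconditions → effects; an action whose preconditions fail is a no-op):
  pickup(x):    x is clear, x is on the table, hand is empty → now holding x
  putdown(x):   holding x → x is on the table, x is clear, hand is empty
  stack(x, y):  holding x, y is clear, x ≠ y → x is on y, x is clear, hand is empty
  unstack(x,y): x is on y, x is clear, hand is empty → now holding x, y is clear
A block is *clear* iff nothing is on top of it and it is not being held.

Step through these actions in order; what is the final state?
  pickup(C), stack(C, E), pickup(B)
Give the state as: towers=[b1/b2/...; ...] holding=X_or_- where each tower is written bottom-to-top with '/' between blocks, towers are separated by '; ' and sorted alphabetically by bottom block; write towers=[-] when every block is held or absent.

step 1 (pickup(C)): towers=[A/E; B; D] holding=C
step 2 (stack(C, E)): towers=[A/E/C; B; D] holding=-
step 3 (pickup(B)): towers=[A/E/C; D] holding=B

towers=[A/E/C; D] holding=B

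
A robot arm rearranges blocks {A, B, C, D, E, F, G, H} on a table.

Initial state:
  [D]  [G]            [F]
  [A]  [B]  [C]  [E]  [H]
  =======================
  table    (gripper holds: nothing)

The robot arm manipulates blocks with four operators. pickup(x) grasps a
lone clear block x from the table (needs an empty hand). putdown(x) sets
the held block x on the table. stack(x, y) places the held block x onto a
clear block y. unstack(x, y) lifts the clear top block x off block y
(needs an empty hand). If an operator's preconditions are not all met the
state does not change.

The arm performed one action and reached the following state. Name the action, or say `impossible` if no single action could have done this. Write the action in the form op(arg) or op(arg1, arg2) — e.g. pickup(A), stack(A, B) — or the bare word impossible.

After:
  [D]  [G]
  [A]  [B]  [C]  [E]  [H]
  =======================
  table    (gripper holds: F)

target: towers=[A/D; B/G; C; E; H] holding=F
     unstack(G, B) → towers=[A/D; B; C; E; H/F] holding=G
         pickup(E) → towers=[A/D; B/G; C; H/F] holding=E
     unstack(F, H) → towers=[A/D; B/G; C; E; H] holding=F  ← match
     unstack(D, A) → towers=[A; B/G; C; E; H/F] holding=D
         pickup(C) → towers=[A/D; B/G; E; H/F] holding=C

unstack(F, H)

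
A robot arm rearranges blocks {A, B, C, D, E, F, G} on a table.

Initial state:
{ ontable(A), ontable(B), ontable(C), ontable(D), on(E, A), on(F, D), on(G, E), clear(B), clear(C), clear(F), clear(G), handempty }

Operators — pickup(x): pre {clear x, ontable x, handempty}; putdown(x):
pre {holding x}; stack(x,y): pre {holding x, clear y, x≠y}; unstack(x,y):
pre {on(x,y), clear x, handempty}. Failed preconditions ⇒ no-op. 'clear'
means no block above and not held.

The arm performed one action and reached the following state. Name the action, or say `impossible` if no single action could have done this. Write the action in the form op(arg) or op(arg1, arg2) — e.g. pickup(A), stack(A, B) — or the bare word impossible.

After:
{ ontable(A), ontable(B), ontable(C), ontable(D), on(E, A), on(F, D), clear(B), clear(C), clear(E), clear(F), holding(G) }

target: towers=[A/E; B; C; D/F] holding=G
         pickup(B) → towers=[A/E/G; C; D/F] holding=B
     unstack(F, D) → towers=[A/E/G; B; C; D] holding=F
     unstack(G, E) → towers=[A/E; B; C; D/F] holding=G  ← match
         pickup(C) → towers=[A/E/G; B; D/F] holding=C

unstack(G, E)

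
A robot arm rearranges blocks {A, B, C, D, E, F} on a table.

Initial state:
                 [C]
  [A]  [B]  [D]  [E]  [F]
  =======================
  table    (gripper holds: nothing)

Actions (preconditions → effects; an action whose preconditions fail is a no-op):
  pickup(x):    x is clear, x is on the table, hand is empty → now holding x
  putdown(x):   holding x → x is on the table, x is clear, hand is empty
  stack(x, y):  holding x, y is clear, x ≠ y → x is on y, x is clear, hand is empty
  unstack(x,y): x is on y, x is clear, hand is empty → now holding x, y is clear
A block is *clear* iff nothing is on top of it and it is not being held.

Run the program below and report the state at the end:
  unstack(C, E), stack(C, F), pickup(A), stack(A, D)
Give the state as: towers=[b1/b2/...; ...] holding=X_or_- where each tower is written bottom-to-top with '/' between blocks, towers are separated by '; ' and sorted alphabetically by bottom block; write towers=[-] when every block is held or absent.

step 1 (unstack(C, E)): towers=[A; B; D; E; F] holding=C
step 2 (stack(C, F)): towers=[A; B; D; E; F/C] holding=-
step 3 (pickup(A)): towers=[B; D; E; F/C] holding=A
step 4 (stack(A, D)): towers=[B; D/A; E; F/C] holding=-

towers=[B; D/A; E; F/C] holding=-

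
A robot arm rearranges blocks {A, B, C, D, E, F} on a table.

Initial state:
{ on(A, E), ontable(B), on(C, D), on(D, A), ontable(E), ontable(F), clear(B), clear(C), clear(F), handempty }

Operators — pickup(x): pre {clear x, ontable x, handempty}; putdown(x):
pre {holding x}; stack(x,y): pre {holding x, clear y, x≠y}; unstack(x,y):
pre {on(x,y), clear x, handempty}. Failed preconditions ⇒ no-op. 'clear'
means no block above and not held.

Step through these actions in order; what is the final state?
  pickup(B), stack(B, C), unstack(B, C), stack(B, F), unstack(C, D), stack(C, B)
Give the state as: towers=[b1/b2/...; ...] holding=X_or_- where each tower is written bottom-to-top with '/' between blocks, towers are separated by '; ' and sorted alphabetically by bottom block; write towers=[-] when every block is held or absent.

towers=[E/A/D; F/B/C] holding=-

step 1 (pickup(B)): towers=[E/A/D/C; F] holding=B
step 2 (stack(B, C)): towers=[E/A/D/C/B; F] holding=-
step 3 (unstack(B, C)): towers=[E/A/D/C; F] holding=B
step 4 (stack(B, F)): towers=[E/A/D/C; F/B] holding=-
step 5 (unstack(C, D)): towers=[E/A/D; F/B] holding=C
step 6 (stack(C, B)): towers=[E/A/D; F/B/C] holding=-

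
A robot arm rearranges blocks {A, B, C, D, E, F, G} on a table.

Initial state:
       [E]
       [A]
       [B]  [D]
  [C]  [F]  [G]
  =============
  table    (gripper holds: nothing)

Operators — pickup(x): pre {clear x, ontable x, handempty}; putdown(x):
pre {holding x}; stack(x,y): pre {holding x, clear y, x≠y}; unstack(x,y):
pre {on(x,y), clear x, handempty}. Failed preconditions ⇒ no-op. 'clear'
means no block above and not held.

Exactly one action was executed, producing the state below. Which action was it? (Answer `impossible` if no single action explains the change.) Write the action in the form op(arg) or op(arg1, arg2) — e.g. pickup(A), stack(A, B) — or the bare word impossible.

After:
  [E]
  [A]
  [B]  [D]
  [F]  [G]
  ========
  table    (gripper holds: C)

pickup(C)

target: towers=[F/B/A/E; G/D] holding=C
     unstack(D, G) → towers=[C; F/B/A/E; G] holding=D
     unstack(E, A) → towers=[C; F/B/A; G/D] holding=E
         pickup(C) → towers=[F/B/A/E; G/D] holding=C  ← match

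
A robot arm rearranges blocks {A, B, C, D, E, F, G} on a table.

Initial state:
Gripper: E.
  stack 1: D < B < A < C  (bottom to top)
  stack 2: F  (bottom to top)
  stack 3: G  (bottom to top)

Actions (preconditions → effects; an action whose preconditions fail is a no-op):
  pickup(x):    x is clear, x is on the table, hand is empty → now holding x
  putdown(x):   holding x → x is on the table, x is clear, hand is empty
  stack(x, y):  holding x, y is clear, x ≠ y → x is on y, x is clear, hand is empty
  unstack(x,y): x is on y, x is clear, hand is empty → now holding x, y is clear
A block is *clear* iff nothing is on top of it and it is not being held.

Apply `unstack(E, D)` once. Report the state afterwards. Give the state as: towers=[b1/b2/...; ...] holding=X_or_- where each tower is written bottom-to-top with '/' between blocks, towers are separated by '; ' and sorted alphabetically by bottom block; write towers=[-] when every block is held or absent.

before: towers=[D/B/A/C; F; G] holding=E
pre[unstack(E, D)]: on(E,D) ✗, clear(E) ✗, handempty ✗
on(E,D), clear(E), handempty unmet → unstack(E, D) is a no-op
after:  towers=[D/B/A/C; F; G] holding=E

towers=[D/B/A/C; F; G] holding=E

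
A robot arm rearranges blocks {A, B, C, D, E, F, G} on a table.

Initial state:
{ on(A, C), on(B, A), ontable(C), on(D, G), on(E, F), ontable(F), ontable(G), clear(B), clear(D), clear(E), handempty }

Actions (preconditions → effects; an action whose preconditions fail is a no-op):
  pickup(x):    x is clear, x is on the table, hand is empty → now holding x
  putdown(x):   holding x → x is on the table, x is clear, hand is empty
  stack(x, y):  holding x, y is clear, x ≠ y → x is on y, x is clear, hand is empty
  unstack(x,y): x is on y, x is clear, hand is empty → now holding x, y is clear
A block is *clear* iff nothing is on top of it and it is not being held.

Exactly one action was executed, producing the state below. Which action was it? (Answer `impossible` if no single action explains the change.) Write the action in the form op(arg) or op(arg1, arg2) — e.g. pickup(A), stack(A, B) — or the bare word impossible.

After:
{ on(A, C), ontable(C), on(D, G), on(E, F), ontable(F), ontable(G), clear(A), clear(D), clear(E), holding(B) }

target: towers=[C/A; F/E; G/D] holding=B
     unstack(B, A) → towers=[C/A; F/E; G/D] holding=B  ← match
     unstack(D, G) → towers=[C/A/B; F/E; G] holding=D
     unstack(E, F) → towers=[C/A/B; F; G/D] holding=E

unstack(B, A)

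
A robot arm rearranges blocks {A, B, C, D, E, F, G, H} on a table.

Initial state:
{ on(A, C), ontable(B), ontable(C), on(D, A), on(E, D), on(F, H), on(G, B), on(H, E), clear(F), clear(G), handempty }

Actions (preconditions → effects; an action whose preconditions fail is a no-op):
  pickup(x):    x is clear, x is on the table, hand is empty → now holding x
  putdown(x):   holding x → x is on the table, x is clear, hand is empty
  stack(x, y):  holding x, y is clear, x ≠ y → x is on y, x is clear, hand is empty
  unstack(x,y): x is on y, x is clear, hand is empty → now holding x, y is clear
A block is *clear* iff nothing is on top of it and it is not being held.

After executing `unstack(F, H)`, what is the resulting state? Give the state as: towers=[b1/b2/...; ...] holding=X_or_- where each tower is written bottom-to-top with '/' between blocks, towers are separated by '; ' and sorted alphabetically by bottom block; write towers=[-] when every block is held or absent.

before: towers=[B/G; C/A/D/E/H/F] holding=-
pre[unstack(F, H)]: on(F,H) yes, clear(F) yes, handempty yes
all met → apply unstack(F, H)
after:  towers=[B/G; C/A/D/E/H] holding=F

towers=[B/G; C/A/D/E/H] holding=F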